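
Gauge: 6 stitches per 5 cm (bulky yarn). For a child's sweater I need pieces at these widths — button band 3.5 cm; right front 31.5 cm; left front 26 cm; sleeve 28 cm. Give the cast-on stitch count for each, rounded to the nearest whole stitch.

Rate = 6/5 = 1.2 sts per cm.
button band: 3.5 × 1.2 = 4.20 → 4.
right front: 31.5 × 1.2 = 37.80 → 38.
left front: 26 × 1.2 = 31.20 → 31.
sleeve: 28 × 1.2 = 33.60 → 34.

button band 4; right front 38; left front 31; sleeve 34.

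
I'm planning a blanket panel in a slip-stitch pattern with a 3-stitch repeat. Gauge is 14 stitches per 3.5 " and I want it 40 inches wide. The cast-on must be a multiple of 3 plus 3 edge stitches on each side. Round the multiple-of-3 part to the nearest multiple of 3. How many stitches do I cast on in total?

CO 159 sts.

14 / 3.5 = 4 sts per inch.
40 × 4 = 160.00 sts.
Less 6 edge sts → 154.00 for the repeat.
Nearest multiple of 3: 153.
Add back 6 edge sts → 159.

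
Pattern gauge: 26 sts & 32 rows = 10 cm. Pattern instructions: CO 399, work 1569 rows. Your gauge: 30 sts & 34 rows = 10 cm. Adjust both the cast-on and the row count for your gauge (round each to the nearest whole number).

Cast on 460 stitches; work 1667 rows.

Stitches: 399 × 30/26 = 460.38 → 460.
Rows: 1569 × 34/32 = 1667.06 → 1667.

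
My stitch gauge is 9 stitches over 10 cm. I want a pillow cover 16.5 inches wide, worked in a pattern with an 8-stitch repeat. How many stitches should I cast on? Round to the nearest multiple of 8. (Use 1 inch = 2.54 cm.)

CO 40 sts.

16.5 in = 16.5 × 2.54 = 41.91 cm.
9 / 10 = 0.9 sts/cm.
41.91 × 0.9 = 37.72 sts.
→ 40.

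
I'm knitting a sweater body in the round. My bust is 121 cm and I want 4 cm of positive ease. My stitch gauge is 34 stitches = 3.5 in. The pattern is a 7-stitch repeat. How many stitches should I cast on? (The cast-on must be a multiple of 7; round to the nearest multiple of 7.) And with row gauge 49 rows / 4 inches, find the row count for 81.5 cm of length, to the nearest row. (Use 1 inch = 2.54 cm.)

Finished = 121 + 4 = 125 cm.
125 cm × 1/2.54 = 49.21 inches.
34/3.5 = 9.714 sts per in; 49.21 × 9.714 = 478.07 sts.
Nearest multiple of 7 → 476.
81.5 cm = 32.09 inches; × 12.25 = 393.06 → 393 rows.

Cast on 476 stitches; work 393 rows.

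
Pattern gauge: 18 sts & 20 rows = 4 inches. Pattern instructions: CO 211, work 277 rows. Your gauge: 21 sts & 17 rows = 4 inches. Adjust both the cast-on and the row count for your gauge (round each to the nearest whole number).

Stitches: 211 × 21/18 = 246.17 → 246.
Rows: 277 × 17/20 = 235.45 → 235.

Cast on 246 stitches; work 235 rows.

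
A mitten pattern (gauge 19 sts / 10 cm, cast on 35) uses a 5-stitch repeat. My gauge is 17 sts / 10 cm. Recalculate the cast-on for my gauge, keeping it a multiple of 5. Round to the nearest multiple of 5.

35 × 17 / 19 = 31.32.
Nearest multiple of 5: 30.

CO 30 sts.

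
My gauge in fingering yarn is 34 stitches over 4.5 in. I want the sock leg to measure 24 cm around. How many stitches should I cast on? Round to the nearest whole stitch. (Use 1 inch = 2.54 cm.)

71 stitches.

24 cm = 9.45 in.
34 stitches / 4.5 in = 7.556 stitches per inch.
9.45 × 7.556 = 71.39 stitches.
Round to nearest → 71.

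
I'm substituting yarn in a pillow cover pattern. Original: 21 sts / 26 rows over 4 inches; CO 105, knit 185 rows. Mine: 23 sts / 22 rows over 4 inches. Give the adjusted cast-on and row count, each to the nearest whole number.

Stitches: 105 × 23/21 = 115.00 → 115.
Rows: 185 × 22/26 = 156.54 → 157.

Cast on 115 stitches; work 157 rows.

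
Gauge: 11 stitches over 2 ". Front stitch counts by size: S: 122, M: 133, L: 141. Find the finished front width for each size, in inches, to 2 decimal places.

S 22.18 inches; M 24.18 inches; L 25.64 inches.

11/2 = 5.5 sts per in.
S: 122 / 5.5 = 22.182 → 22.18 in.
M: 133 / 5.5 = 24.182 → 24.18 in.
L: 141 / 5.5 = 25.636 → 25.64 in.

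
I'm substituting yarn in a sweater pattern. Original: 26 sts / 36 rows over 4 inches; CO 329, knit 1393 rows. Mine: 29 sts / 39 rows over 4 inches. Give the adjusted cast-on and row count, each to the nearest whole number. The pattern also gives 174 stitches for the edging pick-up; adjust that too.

Stitches: 329 × 29/26 = 366.96 → 367.
Rows: 1393 × 39/36 = 1509.08 → 1509.
edging pick-up: 174 × 29/26 = 194.08 → 194.

Cast on 367 stitches; work 1509 rows; edging pick-up 194 stitches.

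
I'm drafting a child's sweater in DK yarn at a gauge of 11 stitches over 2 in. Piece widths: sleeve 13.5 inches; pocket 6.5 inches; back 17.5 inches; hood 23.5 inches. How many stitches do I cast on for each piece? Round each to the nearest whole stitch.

sleeve 74; pocket 36; back 96; hood 129.

Rate = 11/2 = 5.5 sts per in.
sleeve: 13.5 × 5.5 = 74.25 → 74.
pocket: 6.5 × 5.5 = 35.75 → 36.
back: 17.5 × 5.5 = 96.25 → 96.
hood: 23.5 × 5.5 = 129.25 → 129.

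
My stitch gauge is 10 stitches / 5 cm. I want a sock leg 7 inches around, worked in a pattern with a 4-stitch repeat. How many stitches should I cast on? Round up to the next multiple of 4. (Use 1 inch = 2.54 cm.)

36 stitches.

7 in = 7 × 2.54 = 17.78 cm.
10 / 5 = 2 sts/cm.
17.78 × 2 = 35.56 sts.
→ 36.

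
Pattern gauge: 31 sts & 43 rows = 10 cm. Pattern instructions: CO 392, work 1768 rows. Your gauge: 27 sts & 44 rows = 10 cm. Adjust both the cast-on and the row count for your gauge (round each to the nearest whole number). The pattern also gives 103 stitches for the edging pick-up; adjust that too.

Stitches: 392 × 27/31 = 341.42 → 341.
Rows: 1768 × 44/43 = 1809.12 → 1809.
edging pick-up: 103 × 27/31 = 89.71 → 90.

Cast on 341 stitches; work 1809 rows; edging pick-up 90 stitches.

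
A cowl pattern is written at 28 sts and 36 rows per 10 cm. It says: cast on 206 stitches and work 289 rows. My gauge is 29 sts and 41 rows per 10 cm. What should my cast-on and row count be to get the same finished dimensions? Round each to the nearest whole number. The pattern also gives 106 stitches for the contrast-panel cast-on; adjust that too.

Stitches: 206 × 29/28 = 213.36 → 213.
Rows: 289 × 41/36 = 329.14 → 329.
contrast-panel cast-on: 106 × 29/28 = 109.79 → 110.

Cast on 213 stitches; work 329 rows; contrast-panel cast-on 110 stitches.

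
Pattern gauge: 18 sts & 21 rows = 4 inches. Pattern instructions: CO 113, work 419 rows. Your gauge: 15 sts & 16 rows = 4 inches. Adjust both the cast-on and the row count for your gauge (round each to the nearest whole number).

Cast on 94 stitches; work 319 rows.

Stitches: 113 × 15/18 = 94.17 → 94.
Rows: 419 × 16/21 = 319.24 → 319.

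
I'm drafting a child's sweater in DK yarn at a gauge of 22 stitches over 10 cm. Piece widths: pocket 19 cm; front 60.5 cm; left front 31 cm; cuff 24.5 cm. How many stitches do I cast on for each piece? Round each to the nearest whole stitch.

Rate = 22/10 = 2.2 sts per cm.
pocket: 19 × 2.2 = 41.80 → 42.
front: 60.5 × 2.2 = 133.10 → 133.
left front: 31 × 2.2 = 68.20 → 68.
cuff: 24.5 × 2.2 = 53.90 → 54.

pocket 42; front 133; left front 68; cuff 54.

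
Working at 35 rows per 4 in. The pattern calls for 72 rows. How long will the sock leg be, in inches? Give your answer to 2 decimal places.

35 rows / 4 inch = 8.75 rows per inch.
72 / 8.75 = 8.229 inches.

8.23 inches.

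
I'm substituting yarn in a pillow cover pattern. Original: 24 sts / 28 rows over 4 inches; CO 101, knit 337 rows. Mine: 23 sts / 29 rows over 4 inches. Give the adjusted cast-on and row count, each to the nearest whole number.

Stitches: 101 × 23/24 = 96.79 → 97.
Rows: 337 × 29/28 = 349.04 → 349.

Cast on 97 stitches; work 349 rows.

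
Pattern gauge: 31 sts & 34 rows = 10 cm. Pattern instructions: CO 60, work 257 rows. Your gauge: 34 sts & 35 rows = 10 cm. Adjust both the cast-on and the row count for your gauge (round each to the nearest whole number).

Stitches: 60 × 34/31 = 65.81 → 66.
Rows: 257 × 35/34 = 264.56 → 265.

Cast on 66 stitches; work 265 rows.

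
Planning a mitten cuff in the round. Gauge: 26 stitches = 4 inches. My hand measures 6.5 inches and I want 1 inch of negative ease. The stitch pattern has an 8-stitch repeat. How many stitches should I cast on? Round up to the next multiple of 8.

Cast on 40 stitches.

Finished = 6.5 − 1 = 5.5 inches.
26 / 4 = 6.5 sts/in.
5.5 × 6.5 = 35.75 sts.
Next multiple of 8: 40.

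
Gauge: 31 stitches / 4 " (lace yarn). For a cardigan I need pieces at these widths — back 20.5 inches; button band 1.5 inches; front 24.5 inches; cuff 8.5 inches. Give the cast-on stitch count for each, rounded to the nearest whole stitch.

Rate = 31/4 = 7.75 sts per in.
back: 20.5 × 7.75 = 158.88 → 159.
button band: 1.5 × 7.75 = 11.62 → 12.
front: 24.5 × 7.75 = 189.88 → 190.
cuff: 8.5 × 7.75 = 65.88 → 66.

back 159; button band 12; front 190; cuff 66.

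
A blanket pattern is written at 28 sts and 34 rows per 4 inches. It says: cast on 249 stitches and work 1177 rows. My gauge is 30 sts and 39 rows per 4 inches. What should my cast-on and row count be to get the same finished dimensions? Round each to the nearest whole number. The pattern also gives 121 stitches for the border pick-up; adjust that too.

Stitches: 249 × 30/28 = 266.79 → 267.
Rows: 1177 × 39/34 = 1350.09 → 1350.
border pick-up: 121 × 30/28 = 129.64 → 130.

Cast on 267 stitches; work 1350 rows; border pick-up 130 stitches.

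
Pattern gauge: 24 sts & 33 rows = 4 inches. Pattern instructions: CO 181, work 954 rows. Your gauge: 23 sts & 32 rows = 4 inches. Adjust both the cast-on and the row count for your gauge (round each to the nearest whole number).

Cast on 173 stitches; work 925 rows.

Stitches: 181 × 23/24 = 173.46 → 173.
Rows: 954 × 32/33 = 925.09 → 925.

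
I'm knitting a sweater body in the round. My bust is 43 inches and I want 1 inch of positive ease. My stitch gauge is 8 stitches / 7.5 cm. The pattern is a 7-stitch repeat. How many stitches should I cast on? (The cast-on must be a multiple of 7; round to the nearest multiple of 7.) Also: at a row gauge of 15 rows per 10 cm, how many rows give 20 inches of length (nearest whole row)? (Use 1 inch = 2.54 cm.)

Finished = 43 + 1 = 44 inches.
44 inches × 2.54 = 111.76 cm.
8/7.5 = 1.067 sts per cm; 111.76 × 1.067 = 119.21 sts.
Nearest multiple of 7 → 119.
20 inches = 50.80 cm; × 1.5 = 76.20 → 76 rows.

Cast on 119 stitches; work 76 rows.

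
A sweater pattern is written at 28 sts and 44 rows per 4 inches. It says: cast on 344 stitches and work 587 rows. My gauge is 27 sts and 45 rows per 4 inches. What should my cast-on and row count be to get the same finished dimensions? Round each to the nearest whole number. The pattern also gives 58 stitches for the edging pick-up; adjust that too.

Stitches: 344 × 27/28 = 331.71 → 332.
Rows: 587 × 45/44 = 600.34 → 600.
edging pick-up: 58 × 27/28 = 55.93 → 56.

Cast on 332 stitches; work 600 rows; edging pick-up 56 stitches.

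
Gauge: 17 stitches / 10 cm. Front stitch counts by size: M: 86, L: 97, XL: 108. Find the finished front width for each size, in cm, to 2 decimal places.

M 50.59 cm; L 57.06 cm; XL 63.53 cm.

17/10 = 1.7 sts per cm.
M: 86 / 1.7 = 50.588 → 50.59 cm.
L: 97 / 1.7 = 57.059 → 57.06 cm.
XL: 108 / 1.7 = 63.529 → 63.53 cm.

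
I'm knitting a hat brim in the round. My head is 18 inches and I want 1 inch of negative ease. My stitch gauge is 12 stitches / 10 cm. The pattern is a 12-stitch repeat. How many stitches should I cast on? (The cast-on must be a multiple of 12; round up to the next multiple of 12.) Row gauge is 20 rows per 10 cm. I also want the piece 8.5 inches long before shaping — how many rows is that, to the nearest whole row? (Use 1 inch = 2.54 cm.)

Finished = 18 − 1 = 17 inches.
17 inches × 2.54 = 43.18 cm.
12/10 = 1.2 sts per cm; 43.18 × 1.2 = 51.82 sts.
Next multiple of 12 → 60.
8.5 inches = 21.59 cm; × 2 = 43.18 → 43 rows.

Cast on 60 stitches; work 43 rows.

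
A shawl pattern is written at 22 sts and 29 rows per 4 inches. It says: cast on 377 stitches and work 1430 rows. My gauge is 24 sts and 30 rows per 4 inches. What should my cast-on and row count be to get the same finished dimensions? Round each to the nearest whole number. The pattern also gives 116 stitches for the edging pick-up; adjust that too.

Cast on 411 stitches; work 1479 rows; edging pick-up 127 stitches.

Stitches: 377 × 24/22 = 411.27 → 411.
Rows: 1430 × 30/29 = 1479.31 → 1479.
edging pick-up: 116 × 24/22 = 126.55 → 127.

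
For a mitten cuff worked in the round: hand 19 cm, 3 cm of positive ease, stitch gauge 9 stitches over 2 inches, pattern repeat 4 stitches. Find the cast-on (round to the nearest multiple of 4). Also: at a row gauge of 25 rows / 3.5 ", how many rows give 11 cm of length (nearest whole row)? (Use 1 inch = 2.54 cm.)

Finished = 19 + 3 = 22 cm.
22 cm × 1/2.54 = 8.66 inches.
9/2 = 4.5 sts per in; 8.66 × 4.5 = 38.98 sts.
Nearest multiple of 4 → 40.
11 cm = 4.33 inches; × 7.143 = 30.93 → 31 rows.

Cast on 40 stitches; work 31 rows.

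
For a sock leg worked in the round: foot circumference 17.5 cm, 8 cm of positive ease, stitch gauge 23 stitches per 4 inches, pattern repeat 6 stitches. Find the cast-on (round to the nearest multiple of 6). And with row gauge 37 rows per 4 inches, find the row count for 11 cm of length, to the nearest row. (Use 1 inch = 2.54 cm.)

Finished = 17.5 + 8 = 25.5 cm.
25.5 cm × 1/2.54 = 10.04 inches.
23/4 = 5.75 sts per in; 10.04 × 5.75 = 57.73 sts.
Nearest multiple of 6 → 60.
11 cm = 4.33 inches; × 9.25 = 40.06 → 40 rows.

Cast on 60 stitches; work 40 rows.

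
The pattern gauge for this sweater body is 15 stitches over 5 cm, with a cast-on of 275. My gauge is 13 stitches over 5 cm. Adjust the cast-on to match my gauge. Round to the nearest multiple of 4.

Scale factor = 13 / 15 = 0.867.
275 × 13 / 15 = 238.33 sts.
→ 240 sts.

240 stitches.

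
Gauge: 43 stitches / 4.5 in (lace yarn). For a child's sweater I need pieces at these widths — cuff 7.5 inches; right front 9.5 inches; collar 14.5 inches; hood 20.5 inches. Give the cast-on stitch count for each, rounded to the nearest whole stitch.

cuff 72; right front 91; collar 139; hood 196.

Rate = 43/4.5 = 9.556 sts per in.
cuff: 7.5 × 9.556 = 71.67 → 72.
right front: 9.5 × 9.556 = 90.78 → 91.
collar: 14.5 × 9.556 = 138.56 → 139.
hood: 20.5 × 9.556 = 195.89 → 196.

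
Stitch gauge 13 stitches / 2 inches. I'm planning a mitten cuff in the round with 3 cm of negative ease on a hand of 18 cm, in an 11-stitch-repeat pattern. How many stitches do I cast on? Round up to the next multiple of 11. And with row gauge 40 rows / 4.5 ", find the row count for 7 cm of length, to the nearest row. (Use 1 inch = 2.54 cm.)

Cast on 44 stitches; work 24 rows.

Finished = 18 − 3 = 15 cm.
15 cm × 1/2.54 = 5.91 inches.
13/2 = 6.5 sts per in; 5.91 × 6.5 = 38.39 sts.
Next multiple of 11 → 44.
7 cm = 2.76 inches; × 8.889 = 24.50 → 24 rows.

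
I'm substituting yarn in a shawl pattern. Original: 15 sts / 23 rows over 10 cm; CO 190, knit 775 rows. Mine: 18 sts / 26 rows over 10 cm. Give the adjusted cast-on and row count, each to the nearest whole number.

Cast on 228 stitches; work 876 rows.

Stitches: 190 × 18/15 = 228.00 → 228.
Rows: 775 × 26/23 = 876.09 → 876.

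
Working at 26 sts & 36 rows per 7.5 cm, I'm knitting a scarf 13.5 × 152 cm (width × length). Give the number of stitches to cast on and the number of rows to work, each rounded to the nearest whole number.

Cast on 47 stitches and work 730 rows.

Stitch gauge = 26/7.5 = 3.467 sts/cm; 13.5 × 3.467 = 46.80 → 47 sts.
Row gauge = 36/7.5 = 4.8 rows/cm; 152 × 4.8 = 729.60 → 730 rows.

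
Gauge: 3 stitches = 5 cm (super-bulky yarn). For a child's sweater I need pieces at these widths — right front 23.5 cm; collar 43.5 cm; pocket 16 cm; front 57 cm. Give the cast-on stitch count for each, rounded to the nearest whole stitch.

Rate = 3/5 = 0.6 sts per cm.
right front: 23.5 × 0.6 = 14.10 → 14.
collar: 43.5 × 0.6 = 26.10 → 26.
pocket: 16 × 0.6 = 9.60 → 10.
front: 57 × 0.6 = 34.20 → 34.

right front 14; collar 26; pocket 10; front 34.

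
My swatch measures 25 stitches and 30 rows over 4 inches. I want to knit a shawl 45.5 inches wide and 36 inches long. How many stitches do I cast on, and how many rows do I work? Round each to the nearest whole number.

Cast on 284 stitches and work 270 rows.

Stitch gauge = 25/4 = 6.25 sts/in; 45.5 × 6.25 = 284.38 → 284 sts.
Row gauge = 30/4 = 7.5 rows/in; 36 × 7.5 = 270.00 → 270 rows.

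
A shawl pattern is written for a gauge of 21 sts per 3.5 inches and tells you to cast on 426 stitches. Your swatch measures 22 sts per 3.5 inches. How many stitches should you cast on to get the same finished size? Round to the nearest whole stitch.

CO 446 sts.

Scale factor = 22 / 21 = 1.048.
426 × 22 / 21 = 446.29 sts.
→ 446 sts.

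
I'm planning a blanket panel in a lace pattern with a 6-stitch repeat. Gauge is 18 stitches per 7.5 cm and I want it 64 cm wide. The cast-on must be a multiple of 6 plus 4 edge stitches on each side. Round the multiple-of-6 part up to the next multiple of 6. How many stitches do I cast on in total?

158 stitches.

18 / 7.5 = 2.4 sts per cm.
64 × 2.4 = 153.60 sts.
Less 8 edge sts → 145.60 for the repeat.
Next multiple of 6: 150.
Add back 8 edge sts → 158.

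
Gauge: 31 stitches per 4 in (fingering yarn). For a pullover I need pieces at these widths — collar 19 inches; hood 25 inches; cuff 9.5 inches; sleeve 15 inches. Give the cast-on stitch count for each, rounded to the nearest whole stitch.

Rate = 31/4 = 7.75 sts per in.
collar: 19 × 7.75 = 147.25 → 147.
hood: 25 × 7.75 = 193.75 → 194.
cuff: 9.5 × 7.75 = 73.62 → 74.
sleeve: 15 × 7.75 = 116.25 → 116.

collar 147; hood 194; cuff 74; sleeve 116.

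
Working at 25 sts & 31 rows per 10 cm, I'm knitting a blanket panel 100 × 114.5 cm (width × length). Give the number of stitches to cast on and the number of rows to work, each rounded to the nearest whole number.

Cast on 250 stitches and work 355 rows.

Stitch gauge = 25/10 = 2.5 sts/cm; 100 × 2.5 = 250.00 → 250 sts.
Row gauge = 31/10 = 3.1 rows/cm; 114.5 × 3.1 = 354.95 → 355 rows.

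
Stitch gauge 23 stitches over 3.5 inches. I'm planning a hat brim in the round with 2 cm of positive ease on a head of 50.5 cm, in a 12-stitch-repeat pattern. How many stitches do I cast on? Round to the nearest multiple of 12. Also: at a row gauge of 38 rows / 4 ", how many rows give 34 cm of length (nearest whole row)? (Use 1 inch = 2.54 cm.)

Finished = 50.5 + 2 = 52.5 cm.
52.5 cm × 1/2.54 = 20.67 inches.
23/3.5 = 6.571 sts per in; 20.67 × 6.571 = 135.83 sts.
Nearest multiple of 12 → 132.
34 cm = 13.39 inches; × 9.5 = 127.17 → 127 rows.

Cast on 132 stitches; work 127 rows.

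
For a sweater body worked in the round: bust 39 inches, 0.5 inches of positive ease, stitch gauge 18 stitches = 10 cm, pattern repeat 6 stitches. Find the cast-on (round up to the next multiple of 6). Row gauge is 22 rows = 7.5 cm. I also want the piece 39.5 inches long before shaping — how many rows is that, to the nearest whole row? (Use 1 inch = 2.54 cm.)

Finished = 39 + 0.5 = 39.5 inches.
39.5 inches × 2.54 = 100.33 cm.
18/10 = 1.8 sts per cm; 100.33 × 1.8 = 180.59 sts.
Next multiple of 6 → 186.
39.5 inches = 100.33 cm; × 2.933 = 294.30 → 294 rows.

Cast on 186 stitches; work 294 rows.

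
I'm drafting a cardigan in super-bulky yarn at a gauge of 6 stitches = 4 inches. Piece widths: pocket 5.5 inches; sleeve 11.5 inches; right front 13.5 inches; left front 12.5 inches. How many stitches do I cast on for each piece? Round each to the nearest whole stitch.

Rate = 6/4 = 1.5 sts per in.
pocket: 5.5 × 1.5 = 8.25 → 8.
sleeve: 11.5 × 1.5 = 17.25 → 17.
right front: 13.5 × 1.5 = 20.25 → 20.
left front: 12.5 × 1.5 = 18.75 → 19.

pocket 8; sleeve 17; right front 20; left front 19.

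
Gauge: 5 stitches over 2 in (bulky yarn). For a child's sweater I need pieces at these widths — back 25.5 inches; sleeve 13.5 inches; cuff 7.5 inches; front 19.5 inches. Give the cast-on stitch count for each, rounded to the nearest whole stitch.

Rate = 5/2 = 2.5 sts per in.
back: 25.5 × 2.5 = 63.75 → 64.
sleeve: 13.5 × 2.5 = 33.75 → 34.
cuff: 7.5 × 2.5 = 18.75 → 19.
front: 19.5 × 2.5 = 48.75 → 49.

back 64; sleeve 34; cuff 19; front 49.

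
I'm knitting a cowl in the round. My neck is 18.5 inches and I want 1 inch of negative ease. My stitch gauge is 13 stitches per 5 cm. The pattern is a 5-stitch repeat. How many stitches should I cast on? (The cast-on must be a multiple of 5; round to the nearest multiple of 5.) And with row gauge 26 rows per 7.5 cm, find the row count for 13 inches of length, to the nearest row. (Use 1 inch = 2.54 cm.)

Cast on 115 stitches; work 114 rows.

Finished = 18.5 − 1 = 17.5 inches.
17.5 inches × 2.54 = 44.45 cm.
13/5 = 2.6 sts per cm; 44.45 × 2.6 = 115.57 sts.
Nearest multiple of 5 → 115.
13 inches = 33.02 cm; × 3.467 = 114.47 → 114 rows.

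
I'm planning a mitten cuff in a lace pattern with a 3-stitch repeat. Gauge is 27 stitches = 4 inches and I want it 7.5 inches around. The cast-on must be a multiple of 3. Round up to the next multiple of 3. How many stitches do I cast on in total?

51 stitches.

27 / 4 = 6.75 sts per inch.
7.5 × 6.75 = 50.62 sts.
Next multiple of 3: 51.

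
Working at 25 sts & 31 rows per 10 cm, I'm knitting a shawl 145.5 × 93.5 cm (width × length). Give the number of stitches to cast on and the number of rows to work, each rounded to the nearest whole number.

Cast on 364 stitches and work 290 rows.

Stitch gauge = 25/10 = 2.5 sts/cm; 145.5 × 2.5 = 363.75 → 364 sts.
Row gauge = 31/10 = 3.1 rows/cm; 93.5 × 3.1 = 289.85 → 290 rows.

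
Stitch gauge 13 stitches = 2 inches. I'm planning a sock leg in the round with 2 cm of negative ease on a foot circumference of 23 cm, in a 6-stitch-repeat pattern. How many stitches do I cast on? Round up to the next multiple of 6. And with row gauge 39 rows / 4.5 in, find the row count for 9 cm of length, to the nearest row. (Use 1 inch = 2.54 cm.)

Cast on 54 stitches; work 31 rows.

Finished = 23 − 2 = 21 cm.
21 cm × 1/2.54 = 8.27 inches.
13/2 = 6.5 sts per in; 8.27 × 6.5 = 53.74 sts.
Next multiple of 6 → 54.
9 cm = 3.54 inches; × 8.667 = 30.71 → 31 rows.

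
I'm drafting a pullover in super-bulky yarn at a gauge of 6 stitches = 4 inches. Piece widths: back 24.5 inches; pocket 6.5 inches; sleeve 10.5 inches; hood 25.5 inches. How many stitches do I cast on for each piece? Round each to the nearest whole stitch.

back 37; pocket 10; sleeve 16; hood 38.

Rate = 6/4 = 1.5 sts per in.
back: 24.5 × 1.5 = 36.75 → 37.
pocket: 6.5 × 1.5 = 9.75 → 10.
sleeve: 10.5 × 1.5 = 15.75 → 16.
hood: 25.5 × 1.5 = 38.25 → 38.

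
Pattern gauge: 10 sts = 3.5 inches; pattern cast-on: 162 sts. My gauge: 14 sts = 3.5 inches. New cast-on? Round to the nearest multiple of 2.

Scale factor = 14 / 10 = 1.400.
162 × 14 / 10 = 226.80 sts.
→ 226 sts.

226 stitches.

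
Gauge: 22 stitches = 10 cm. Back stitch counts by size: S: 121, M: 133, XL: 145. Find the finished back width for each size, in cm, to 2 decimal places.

S 55.00 cm; M 60.45 cm; XL 65.91 cm.

22/10 = 2.2 sts per cm.
S: 121 / 2.2 = 55.000 → 55.00 cm.
M: 133 / 2.2 = 60.455 → 60.45 cm.
XL: 145 / 2.2 = 65.909 → 65.91 cm.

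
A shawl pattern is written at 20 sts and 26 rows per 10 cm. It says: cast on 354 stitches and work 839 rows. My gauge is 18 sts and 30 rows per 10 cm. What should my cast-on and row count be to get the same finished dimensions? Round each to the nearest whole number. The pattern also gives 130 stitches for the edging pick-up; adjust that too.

Stitches: 354 × 18/20 = 318.60 → 319.
Rows: 839 × 30/26 = 968.08 → 968.
edging pick-up: 130 × 18/20 = 117.00 → 117.

Cast on 319 stitches; work 968 rows; edging pick-up 117 stitches.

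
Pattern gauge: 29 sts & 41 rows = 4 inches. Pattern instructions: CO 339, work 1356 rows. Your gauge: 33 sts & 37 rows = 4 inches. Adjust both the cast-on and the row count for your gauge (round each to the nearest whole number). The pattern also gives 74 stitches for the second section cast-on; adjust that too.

Stitches: 339 × 33/29 = 385.76 → 386.
Rows: 1356 × 37/41 = 1223.71 → 1224.
second section cast-on: 74 × 33/29 = 84.21 → 84.

Cast on 386 stitches; work 1224 rows; second section cast-on 84 stitches.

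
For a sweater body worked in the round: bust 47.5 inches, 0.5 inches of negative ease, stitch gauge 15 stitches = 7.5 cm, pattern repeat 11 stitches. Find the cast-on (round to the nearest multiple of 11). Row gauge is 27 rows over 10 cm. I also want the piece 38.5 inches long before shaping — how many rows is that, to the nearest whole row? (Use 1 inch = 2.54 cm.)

Finished = 47.5 − 0.5 = 47 inches.
47 inches × 2.54 = 119.38 cm.
15/7.5 = 2 sts per cm; 119.38 × 2 = 238.76 sts.
Nearest multiple of 11 → 242.
38.5 inches = 97.79 cm; × 2.7 = 264.03 → 264 rows.

Cast on 242 stitches; work 264 rows.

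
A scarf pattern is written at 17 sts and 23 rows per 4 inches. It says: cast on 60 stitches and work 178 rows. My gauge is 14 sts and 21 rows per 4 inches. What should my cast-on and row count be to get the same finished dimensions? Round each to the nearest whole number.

Cast on 49 stitches; work 163 rows.

Stitches: 60 × 14/17 = 49.41 → 49.
Rows: 178 × 21/23 = 162.52 → 163.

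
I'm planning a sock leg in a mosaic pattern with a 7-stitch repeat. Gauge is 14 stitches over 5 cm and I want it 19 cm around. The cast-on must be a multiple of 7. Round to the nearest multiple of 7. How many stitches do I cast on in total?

Cast on 56 stitches.

14 / 5 = 2.8 sts per cm.
19 × 2.8 = 53.20 sts.
Nearest multiple of 7: 56.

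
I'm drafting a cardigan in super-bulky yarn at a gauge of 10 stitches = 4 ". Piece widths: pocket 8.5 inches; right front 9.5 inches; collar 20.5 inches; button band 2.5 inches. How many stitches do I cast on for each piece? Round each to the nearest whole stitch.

Rate = 10/4 = 2.5 sts per in.
pocket: 8.5 × 2.5 = 21.25 → 21.
right front: 9.5 × 2.5 = 23.75 → 24.
collar: 20.5 × 2.5 = 51.25 → 51.
button band: 2.5 × 2.5 = 6.25 → 6.

pocket 21; right front 24; collar 51; button band 6.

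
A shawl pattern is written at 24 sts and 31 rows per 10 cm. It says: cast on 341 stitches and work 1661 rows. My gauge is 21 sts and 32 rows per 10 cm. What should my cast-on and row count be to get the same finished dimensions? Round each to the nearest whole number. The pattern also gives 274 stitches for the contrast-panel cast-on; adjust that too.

Cast on 298 stitches; work 1715 rows; contrast-panel cast-on 240 stitches.

Stitches: 341 × 21/24 = 298.38 → 298.
Rows: 1661 × 32/31 = 1714.58 → 1715.
contrast-panel cast-on: 274 × 21/24 = 239.75 → 240.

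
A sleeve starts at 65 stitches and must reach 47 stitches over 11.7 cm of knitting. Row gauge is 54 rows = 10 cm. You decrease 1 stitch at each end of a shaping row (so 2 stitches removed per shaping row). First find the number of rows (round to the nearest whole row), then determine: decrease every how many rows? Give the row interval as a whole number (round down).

Decrease every 7th row.

Rows = 11.7 × 5.4 = 63.2 → 63 rows.
Stitches to remove: 18 → 9 shaping rows (at 2 st each).
63 / 9 = 7.00 → every 7 rows.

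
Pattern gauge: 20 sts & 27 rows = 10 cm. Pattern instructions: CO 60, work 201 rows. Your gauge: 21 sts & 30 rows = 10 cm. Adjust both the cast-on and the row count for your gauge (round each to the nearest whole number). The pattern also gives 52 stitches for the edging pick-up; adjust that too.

Stitches: 60 × 21/20 = 63.00 → 63.
Rows: 201 × 30/27 = 223.33 → 223.
edging pick-up: 52 × 21/20 = 54.60 → 55.

Cast on 63 stitches; work 223 rows; edging pick-up 55 stitches.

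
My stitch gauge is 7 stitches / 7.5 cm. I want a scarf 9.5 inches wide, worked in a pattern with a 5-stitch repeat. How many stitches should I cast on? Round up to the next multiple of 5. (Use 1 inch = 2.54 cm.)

CO 25 sts.

9.5 in = 9.5 × 2.54 = 24.13 cm.
7 / 7.5 = 0.933 sts/cm.
24.13 × 0.933 = 22.52 sts.
→ 25.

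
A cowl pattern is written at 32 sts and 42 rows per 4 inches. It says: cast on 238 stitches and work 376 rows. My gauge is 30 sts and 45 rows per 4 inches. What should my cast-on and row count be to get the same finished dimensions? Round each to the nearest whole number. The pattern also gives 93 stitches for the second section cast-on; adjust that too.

Stitches: 238 × 30/32 = 223.12 → 223.
Rows: 376 × 45/42 = 402.86 → 403.
second section cast-on: 93 × 30/32 = 87.19 → 87.

Cast on 223 stitches; work 403 rows; second section cast-on 87 stitches.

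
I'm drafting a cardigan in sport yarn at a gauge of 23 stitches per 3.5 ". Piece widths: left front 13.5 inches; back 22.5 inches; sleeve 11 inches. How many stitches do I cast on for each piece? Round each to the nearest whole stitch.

left front 89; back 148; sleeve 72.

Rate = 23/3.5 = 6.571 sts per in.
left front: 13.5 × 6.571 = 88.71 → 89.
back: 22.5 × 6.571 = 147.86 → 148.
sleeve: 11 × 6.571 = 72.29 → 72.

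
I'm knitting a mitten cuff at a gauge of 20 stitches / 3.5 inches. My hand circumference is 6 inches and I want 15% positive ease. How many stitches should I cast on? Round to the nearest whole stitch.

Finished = 6 × 1.15 = 6.90 in.
20 / 3.5 = 5.714 sts per inch.
6.90 × 5.714 = 39.43 sts.
→ 39 sts.

CO 39 sts.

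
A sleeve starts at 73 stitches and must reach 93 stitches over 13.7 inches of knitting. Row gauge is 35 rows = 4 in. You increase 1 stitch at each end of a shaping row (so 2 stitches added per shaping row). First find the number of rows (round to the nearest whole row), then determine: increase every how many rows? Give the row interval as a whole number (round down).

Increase every 12th row.

Rows = 13.7 × 8.75 = 119.9 → 120 rows.
Stitches to add: 20 → 10 shaping rows (at 2 st each).
120 / 10 = 12.00 → every 12 rows.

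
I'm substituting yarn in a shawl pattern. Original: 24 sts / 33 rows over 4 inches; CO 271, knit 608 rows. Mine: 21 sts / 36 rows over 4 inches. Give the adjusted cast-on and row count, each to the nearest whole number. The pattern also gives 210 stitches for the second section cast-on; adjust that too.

Stitches: 271 × 21/24 = 237.12 → 237.
Rows: 608 × 36/33 = 663.27 → 663.
second section cast-on: 210 × 21/24 = 183.75 → 184.

Cast on 237 stitches; work 663 rows; second section cast-on 184 stitches.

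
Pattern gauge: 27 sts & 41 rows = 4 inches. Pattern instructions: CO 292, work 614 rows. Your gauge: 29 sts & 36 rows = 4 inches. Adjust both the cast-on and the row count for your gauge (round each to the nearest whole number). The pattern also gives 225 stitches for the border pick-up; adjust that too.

Cast on 314 stitches; work 539 rows; border pick-up 242 stitches.

Stitches: 292 × 29/27 = 313.63 → 314.
Rows: 614 × 36/41 = 539.12 → 539.
border pick-up: 225 × 29/27 = 241.67 → 242.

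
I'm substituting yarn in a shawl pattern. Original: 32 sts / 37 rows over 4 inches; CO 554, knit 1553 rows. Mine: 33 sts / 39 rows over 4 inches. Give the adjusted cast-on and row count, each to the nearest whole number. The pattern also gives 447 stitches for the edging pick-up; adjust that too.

Stitches: 554 × 33/32 = 571.31 → 571.
Rows: 1553 × 39/37 = 1636.95 → 1637.
edging pick-up: 447 × 33/32 = 460.97 → 461.

Cast on 571 stitches; work 1637 rows; edging pick-up 461 stitches.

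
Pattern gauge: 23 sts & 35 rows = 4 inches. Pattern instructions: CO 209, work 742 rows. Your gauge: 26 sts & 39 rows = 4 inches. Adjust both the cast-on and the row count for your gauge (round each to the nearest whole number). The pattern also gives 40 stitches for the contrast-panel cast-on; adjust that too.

Cast on 236 stitches; work 827 rows; contrast-panel cast-on 45 stitches.

Stitches: 209 × 26/23 = 236.26 → 236.
Rows: 742 × 39/35 = 826.80 → 827.
contrast-panel cast-on: 40 × 26/23 = 45.22 → 45.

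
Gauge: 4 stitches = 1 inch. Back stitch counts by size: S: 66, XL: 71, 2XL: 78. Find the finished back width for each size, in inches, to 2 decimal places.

S 16.50 inches; XL 17.75 inches; 2XL 19.50 inches.

4/1 = 4 sts per in.
S: 66 / 4 = 16.500 → 16.50 in.
XL: 71 / 4 = 17.750 → 17.75 in.
2XL: 78 / 4 = 19.500 → 19.50 in.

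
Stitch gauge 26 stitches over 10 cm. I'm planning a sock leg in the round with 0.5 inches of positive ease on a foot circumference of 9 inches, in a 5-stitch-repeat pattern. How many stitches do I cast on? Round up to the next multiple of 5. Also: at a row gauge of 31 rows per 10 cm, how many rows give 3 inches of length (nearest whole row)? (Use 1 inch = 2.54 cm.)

Finished = 9 + 0.5 = 9.5 inches.
9.5 inches × 2.54 = 24.13 cm.
26/10 = 2.6 sts per cm; 24.13 × 2.6 = 62.74 sts.
Next multiple of 5 → 65.
3 inches = 7.62 cm; × 3.1 = 23.62 → 24 rows.

Cast on 65 stitches; work 24 rows.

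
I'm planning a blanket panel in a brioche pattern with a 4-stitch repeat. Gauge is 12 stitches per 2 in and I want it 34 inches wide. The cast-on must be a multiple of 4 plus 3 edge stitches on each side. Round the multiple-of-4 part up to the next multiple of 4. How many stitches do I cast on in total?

206 stitches.

12 / 2 = 6 sts per inch.
34 × 6 = 204.00 sts.
Less 6 edge sts → 198.00 for the repeat.
Next multiple of 4: 200.
Add back 6 edge sts → 206.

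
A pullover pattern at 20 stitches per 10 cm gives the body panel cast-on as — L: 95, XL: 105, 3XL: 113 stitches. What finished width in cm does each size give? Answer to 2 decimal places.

20/10 = 2 sts per cm.
L: 95 / 2 = 47.500 → 47.50 cm.
XL: 105 / 2 = 52.500 → 52.50 cm.
3XL: 113 / 2 = 56.500 → 56.50 cm.

L 47.50 cm; XL 52.50 cm; 3XL 56.50 cm.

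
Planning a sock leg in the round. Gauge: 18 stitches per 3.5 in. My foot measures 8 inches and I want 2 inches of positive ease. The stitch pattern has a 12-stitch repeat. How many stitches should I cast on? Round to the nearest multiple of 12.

48 stitches.

Finished = 8 + 2 = 10 inches.
18 / 3.5 = 5.143 sts/in.
10 × 5.143 = 51.43 sts.
Nearest multiple of 12: 48.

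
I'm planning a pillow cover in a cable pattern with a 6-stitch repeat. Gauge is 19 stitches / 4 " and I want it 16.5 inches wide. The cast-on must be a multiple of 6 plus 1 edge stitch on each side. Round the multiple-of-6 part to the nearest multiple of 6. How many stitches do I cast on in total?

80 stitches.

19 / 4 = 4.75 sts per inch.
16.5 × 4.75 = 78.38 sts.
Less 2 edge sts → 76.38 for the repeat.
Nearest multiple of 6: 78.
Add back 2 edge sts → 80.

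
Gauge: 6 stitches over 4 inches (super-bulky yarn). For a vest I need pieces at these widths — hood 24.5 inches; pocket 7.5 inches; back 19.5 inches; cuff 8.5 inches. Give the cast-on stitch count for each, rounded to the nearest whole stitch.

hood 37; pocket 11; back 29; cuff 13.

Rate = 6/4 = 1.5 sts per in.
hood: 24.5 × 1.5 = 36.75 → 37.
pocket: 7.5 × 1.5 = 11.25 → 11.
back: 19.5 × 1.5 = 29.25 → 29.
cuff: 8.5 × 1.5 = 12.75 → 13.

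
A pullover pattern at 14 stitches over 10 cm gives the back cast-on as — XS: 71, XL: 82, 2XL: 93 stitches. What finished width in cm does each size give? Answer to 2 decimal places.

14/10 = 1.4 sts per cm.
XS: 71 / 1.4 = 50.714 → 50.71 cm.
XL: 82 / 1.4 = 58.571 → 58.57 cm.
2XL: 93 / 1.4 = 66.429 → 66.43 cm.

XS 50.71 cm; XL 58.57 cm; 2XL 66.43 cm.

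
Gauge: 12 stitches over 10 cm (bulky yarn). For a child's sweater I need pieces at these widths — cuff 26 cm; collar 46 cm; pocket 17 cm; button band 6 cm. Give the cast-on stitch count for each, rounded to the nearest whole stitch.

cuff 31; collar 55; pocket 20; button band 7.

Rate = 12/10 = 1.2 sts per cm.
cuff: 26 × 1.2 = 31.20 → 31.
collar: 46 × 1.2 = 55.20 → 55.
pocket: 17 × 1.2 = 20.40 → 20.
button band: 6 × 1.2 = 7.20 → 7.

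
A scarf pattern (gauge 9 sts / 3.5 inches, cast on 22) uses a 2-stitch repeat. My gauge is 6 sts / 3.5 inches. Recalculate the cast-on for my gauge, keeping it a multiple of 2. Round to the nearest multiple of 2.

Cast on 14 stitches.

22 × 6 / 9 = 14.67.
Nearest multiple of 2: 14.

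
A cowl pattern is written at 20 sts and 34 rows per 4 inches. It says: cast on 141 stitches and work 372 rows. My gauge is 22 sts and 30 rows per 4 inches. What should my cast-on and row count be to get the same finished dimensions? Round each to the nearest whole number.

Stitches: 141 × 22/20 = 155.10 → 155.
Rows: 372 × 30/34 = 328.24 → 328.

Cast on 155 stitches; work 328 rows.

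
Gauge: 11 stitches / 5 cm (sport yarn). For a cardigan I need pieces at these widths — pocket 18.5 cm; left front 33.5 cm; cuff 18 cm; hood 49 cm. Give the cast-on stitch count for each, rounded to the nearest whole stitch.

pocket 41; left front 74; cuff 40; hood 108.

Rate = 11/5 = 2.2 sts per cm.
pocket: 18.5 × 2.2 = 40.70 → 41.
left front: 33.5 × 2.2 = 73.70 → 74.
cuff: 18 × 2.2 = 39.60 → 40.
hood: 49 × 2.2 = 107.80 → 108.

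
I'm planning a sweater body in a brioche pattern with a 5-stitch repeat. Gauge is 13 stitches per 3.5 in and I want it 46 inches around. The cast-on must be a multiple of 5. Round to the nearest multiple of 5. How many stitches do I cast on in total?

13 / 3.5 = 3.714 sts per inch.
46 × 3.714 = 170.86 sts.
Nearest multiple of 5: 170.

170 stitches.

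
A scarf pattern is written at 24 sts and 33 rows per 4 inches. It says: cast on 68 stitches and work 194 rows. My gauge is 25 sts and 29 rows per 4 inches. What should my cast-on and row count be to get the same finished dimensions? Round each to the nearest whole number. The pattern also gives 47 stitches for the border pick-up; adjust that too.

Stitches: 68 × 25/24 = 70.83 → 71.
Rows: 194 × 29/33 = 170.48 → 170.
border pick-up: 47 × 25/24 = 48.96 → 49.

Cast on 71 stitches; work 170 rows; border pick-up 49 stitches.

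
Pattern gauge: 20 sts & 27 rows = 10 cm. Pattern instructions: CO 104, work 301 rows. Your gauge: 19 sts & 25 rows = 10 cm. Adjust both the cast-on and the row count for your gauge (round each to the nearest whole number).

Stitches: 104 × 19/20 = 98.80 → 99.
Rows: 301 × 25/27 = 278.70 → 279.

Cast on 99 stitches; work 279 rows.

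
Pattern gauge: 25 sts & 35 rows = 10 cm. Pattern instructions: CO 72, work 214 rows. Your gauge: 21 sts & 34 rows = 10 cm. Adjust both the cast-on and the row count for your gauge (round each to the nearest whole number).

Cast on 60 stitches; work 208 rows.

Stitches: 72 × 21/25 = 60.48 → 60.
Rows: 214 × 34/35 = 207.89 → 208.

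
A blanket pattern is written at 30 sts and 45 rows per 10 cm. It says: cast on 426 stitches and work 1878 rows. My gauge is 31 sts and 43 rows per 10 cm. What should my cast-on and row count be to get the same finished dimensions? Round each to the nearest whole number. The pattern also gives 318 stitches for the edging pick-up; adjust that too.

Cast on 440 stitches; work 1795 rows; edging pick-up 329 stitches.

Stitches: 426 × 31/30 = 440.20 → 440.
Rows: 1878 × 43/45 = 1794.53 → 1795.
edging pick-up: 318 × 31/30 = 328.60 → 329.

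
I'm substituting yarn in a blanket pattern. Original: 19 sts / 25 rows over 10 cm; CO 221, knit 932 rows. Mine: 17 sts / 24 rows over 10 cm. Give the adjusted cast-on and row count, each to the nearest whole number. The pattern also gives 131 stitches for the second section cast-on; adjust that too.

Cast on 198 stitches; work 895 rows; second section cast-on 117 stitches.

Stitches: 221 × 17/19 = 197.74 → 198.
Rows: 932 × 24/25 = 894.72 → 895.
second section cast-on: 131 × 17/19 = 117.21 → 117.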